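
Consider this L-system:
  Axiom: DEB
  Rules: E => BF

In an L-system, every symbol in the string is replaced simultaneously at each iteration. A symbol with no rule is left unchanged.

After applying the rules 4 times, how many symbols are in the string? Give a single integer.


Step 0: length = 3
Step 1: length = 4
Step 2: length = 4
Step 3: length = 4
Step 4: length = 4

Answer: 4


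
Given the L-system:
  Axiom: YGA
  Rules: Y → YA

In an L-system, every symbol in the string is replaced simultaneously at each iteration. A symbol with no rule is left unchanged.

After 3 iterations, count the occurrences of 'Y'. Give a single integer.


Answer: 1

Derivation:
Step 0: YGA  (1 'Y')
Step 1: YAGA  (1 'Y')
Step 2: YAAGA  (1 'Y')
Step 3: YAAAGA  (1 'Y')


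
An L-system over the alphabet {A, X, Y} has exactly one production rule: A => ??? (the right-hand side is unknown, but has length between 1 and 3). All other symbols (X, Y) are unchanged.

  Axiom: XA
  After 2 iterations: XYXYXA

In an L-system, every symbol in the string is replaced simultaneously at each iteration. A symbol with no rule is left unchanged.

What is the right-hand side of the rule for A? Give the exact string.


Answer: YXA

Derivation:
Trying A => YXA:
  Step 0: XA
  Step 1: XYXA
  Step 2: XYXYXA
Matches the given result.


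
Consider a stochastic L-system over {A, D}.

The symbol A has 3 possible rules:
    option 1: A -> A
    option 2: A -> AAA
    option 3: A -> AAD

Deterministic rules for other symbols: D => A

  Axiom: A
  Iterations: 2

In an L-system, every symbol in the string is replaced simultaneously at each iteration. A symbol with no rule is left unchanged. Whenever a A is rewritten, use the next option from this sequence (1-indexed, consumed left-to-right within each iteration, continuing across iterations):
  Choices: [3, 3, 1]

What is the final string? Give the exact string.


Step 0: A
Step 1: AAD  (used choices [3])
Step 2: AADAA  (used choices [3, 1])

Answer: AADAA


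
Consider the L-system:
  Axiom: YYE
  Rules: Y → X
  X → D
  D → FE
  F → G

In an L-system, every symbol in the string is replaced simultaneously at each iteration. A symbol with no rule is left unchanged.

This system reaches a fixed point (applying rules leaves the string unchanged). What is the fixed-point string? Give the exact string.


Answer: GEGEE

Derivation:
Step 0: YYE
Step 1: XXE
Step 2: DDE
Step 3: FEFEE
Step 4: GEGEE
Step 5: GEGEE  (unchanged — fixed point at step 4)


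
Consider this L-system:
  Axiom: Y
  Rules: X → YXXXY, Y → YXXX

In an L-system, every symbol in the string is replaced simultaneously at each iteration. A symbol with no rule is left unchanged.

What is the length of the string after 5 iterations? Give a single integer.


Step 0: length = 1
Step 1: length = 4
Step 2: length = 19
Step 3: length = 88
Step 4: length = 409
Step 5: length = 1900

Answer: 1900


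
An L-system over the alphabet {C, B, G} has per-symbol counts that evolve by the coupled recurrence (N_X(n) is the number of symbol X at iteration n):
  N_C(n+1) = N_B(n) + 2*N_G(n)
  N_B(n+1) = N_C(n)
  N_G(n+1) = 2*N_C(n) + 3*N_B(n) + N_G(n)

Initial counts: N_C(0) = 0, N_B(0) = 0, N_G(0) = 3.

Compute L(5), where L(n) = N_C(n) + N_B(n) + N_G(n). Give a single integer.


Step 0: N_C=0, N_B=0, N_G=3, L=3
Step 1: N_C=6, N_B=0, N_G=3, L=9
Step 2: N_C=6, N_B=6, N_G=15, L=27
Step 3: N_C=36, N_B=6, N_G=45, L=87
Step 4: N_C=96, N_B=36, N_G=135, L=267
Step 5: N_C=306, N_B=96, N_G=435, L=837

Answer: 837


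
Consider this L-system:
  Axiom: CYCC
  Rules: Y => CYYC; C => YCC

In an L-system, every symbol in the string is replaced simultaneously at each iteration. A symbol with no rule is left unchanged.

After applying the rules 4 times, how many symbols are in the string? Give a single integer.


Answer: 512

Derivation:
Step 0: length = 4
Step 1: length = 13
Step 2: length = 44
Step 3: length = 150
Step 4: length = 512


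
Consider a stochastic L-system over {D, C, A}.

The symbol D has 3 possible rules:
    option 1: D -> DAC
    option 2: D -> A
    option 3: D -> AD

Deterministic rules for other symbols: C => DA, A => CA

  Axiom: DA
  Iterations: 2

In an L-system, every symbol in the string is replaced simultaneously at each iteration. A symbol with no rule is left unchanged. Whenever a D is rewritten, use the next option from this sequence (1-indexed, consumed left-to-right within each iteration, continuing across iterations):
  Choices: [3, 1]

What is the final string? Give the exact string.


Answer: CADACDACA

Derivation:
Step 0: DA
Step 1: ADCA  (used choices [3])
Step 2: CADACDACA  (used choices [1])


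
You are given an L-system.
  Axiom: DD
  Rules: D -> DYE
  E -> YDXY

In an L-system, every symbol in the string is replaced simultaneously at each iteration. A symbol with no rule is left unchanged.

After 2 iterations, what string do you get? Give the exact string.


Answer: DYEYYDXYDYEYYDXY

Derivation:
Step 0: DD
Step 1: DYEDYE
Step 2: DYEYYDXYDYEYYDXY


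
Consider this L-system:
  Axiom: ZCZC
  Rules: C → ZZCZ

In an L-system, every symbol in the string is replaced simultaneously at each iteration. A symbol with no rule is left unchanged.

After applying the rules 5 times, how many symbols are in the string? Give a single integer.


Answer: 34

Derivation:
Step 0: length = 4
Step 1: length = 10
Step 2: length = 16
Step 3: length = 22
Step 4: length = 28
Step 5: length = 34


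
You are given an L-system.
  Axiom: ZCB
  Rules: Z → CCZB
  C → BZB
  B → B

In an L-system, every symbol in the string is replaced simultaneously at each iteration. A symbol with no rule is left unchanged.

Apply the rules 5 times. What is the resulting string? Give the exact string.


Answer: BBCCZBBBCCZBBBZBBZBCCZBBBBBBCCZBBBCCZBBBZBBZBCCZBBBBBBZBBZBCCZBBBBBZBBZBCCZBBBBCCZBBBCCZBBBZBBZBCCZBBBBBBBBZBBZBCCZBBBBBZBBZBCCZBBBBCCZBBBCCZBBBZBBZBCCZBBBBBB

Derivation:
Step 0: ZCB
Step 1: CCZBBZBB
Step 2: BZBBZBCCZBBBCCZBBB
Step 3: BCCZBBBCCZBBBZBBZBCCZBBBBBZBBZBCCZBBBB
Step 4: BBZBBZBCCZBBBBBZBBZBCCZBBBBCCZBBBCCZBBBZBBZBCCZBBBBBBCCZBBBCCZBBBZBBZBCCZBBBBB
Step 5: BBCCZBBBCCZBBBZBBZBCCZBBBBBBCCZBBBCCZBBBZBBZBCCZBBBBBBZBBZBCCZBBBBBZBBZBCCZBBBBCCZBBBCCZBBBZBBZBCCZBBBBBBBBZBBZBCCZBBBBBZBBZBCCZBBBBCCZBBBCCZBBBZBBZBCCZBBBBBB


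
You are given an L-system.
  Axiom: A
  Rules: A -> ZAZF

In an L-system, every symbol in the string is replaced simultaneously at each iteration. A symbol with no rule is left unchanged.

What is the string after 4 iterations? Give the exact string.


Step 0: A
Step 1: ZAZF
Step 2: ZZAZFZF
Step 3: ZZZAZFZFZF
Step 4: ZZZZAZFZFZFZF

Answer: ZZZZAZFZFZFZF


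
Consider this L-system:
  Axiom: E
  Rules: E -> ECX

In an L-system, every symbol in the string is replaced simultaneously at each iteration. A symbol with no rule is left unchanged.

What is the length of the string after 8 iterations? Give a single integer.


Step 0: length = 1
Step 1: length = 3
Step 2: length = 5
Step 3: length = 7
Step 4: length = 9
Step 5: length = 11
Step 6: length = 13
Step 7: length = 15
Step 8: length = 17

Answer: 17


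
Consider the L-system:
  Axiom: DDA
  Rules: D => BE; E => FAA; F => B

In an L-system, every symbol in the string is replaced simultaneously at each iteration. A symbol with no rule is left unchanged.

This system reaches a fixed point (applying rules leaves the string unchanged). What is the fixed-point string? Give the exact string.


Step 0: DDA
Step 1: BEBEA
Step 2: BFAABFAAA
Step 3: BBAABBAAA
Step 4: BBAABBAAA  (unchanged — fixed point at step 3)

Answer: BBAABBAAA


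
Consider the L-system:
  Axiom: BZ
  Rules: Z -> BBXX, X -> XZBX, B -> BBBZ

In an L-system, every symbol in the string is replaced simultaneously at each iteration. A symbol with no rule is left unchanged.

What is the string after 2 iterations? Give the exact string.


Answer: BBBZBBBZBBBZBBXXBBBZBBBZXZBXXZBX

Derivation:
Step 0: BZ
Step 1: BBBZBBXX
Step 2: BBBZBBBZBBBZBBXXBBBZBBBZXZBXXZBX


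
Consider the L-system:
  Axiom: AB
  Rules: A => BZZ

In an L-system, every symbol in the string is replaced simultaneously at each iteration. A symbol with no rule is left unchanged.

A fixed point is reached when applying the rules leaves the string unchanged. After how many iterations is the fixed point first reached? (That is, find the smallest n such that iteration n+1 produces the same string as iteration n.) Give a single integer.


Answer: 1

Derivation:
Step 0: AB
Step 1: BZZB
Step 2: BZZB  (unchanged — fixed point at step 1)


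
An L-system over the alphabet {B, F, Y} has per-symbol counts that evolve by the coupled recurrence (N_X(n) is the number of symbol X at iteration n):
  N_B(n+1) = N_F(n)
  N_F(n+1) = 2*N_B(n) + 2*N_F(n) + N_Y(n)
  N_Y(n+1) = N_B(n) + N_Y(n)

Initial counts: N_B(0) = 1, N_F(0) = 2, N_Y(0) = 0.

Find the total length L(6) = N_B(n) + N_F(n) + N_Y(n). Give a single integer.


Step 0: N_B=1, N_F=2, N_Y=0, L=3
Step 1: N_B=2, N_F=6, N_Y=1, L=9
Step 2: N_B=6, N_F=17, N_Y=3, L=26
Step 3: N_B=17, N_F=49, N_Y=9, L=75
Step 4: N_B=49, N_F=141, N_Y=26, L=216
Step 5: N_B=141, N_F=406, N_Y=75, L=622
Step 6: N_B=406, N_F=1169, N_Y=216, L=1791

Answer: 1791


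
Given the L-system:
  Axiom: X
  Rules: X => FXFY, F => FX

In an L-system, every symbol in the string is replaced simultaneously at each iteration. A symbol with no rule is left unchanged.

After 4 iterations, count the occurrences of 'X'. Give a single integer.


Answer: 17

Derivation:
Step 0: X  (1 'X')
Step 1: FXFY  (1 'X')
Step 2: FXFXFYFXY  (3 'X')
Step 3: FXFXFYFXFXFYFXYFXFXFYY  (7 'X')
Step 4: FXFXFYFXFXFYFXYFXFXFYFXFXFYFXYFXFXFYYFXFXFYFXFXFYFXYY  (17 'X')


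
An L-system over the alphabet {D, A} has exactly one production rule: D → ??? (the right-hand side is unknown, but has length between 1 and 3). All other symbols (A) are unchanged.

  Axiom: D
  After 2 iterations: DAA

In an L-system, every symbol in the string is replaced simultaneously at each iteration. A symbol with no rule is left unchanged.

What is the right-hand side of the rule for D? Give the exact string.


Trying D → DA:
  Step 0: D
  Step 1: DA
  Step 2: DAA
Matches the given result.

Answer: DA


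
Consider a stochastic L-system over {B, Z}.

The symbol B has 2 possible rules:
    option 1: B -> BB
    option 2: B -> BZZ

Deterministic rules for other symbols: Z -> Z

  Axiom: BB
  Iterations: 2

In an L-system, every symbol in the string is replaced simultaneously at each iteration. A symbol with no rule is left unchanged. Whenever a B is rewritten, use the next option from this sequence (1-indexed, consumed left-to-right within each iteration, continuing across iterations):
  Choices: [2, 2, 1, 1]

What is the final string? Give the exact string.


Answer: BBZZBBZZ

Derivation:
Step 0: BB
Step 1: BZZBZZ  (used choices [2, 2])
Step 2: BBZZBBZZ  (used choices [1, 1])


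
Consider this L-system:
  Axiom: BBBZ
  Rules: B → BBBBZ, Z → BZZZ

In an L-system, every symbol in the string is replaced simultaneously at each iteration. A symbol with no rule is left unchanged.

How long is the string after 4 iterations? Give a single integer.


Step 0: length = 4
Step 1: length = 19
Step 2: length = 89
Step 3: length = 414
Step 4: length = 1919

Answer: 1919


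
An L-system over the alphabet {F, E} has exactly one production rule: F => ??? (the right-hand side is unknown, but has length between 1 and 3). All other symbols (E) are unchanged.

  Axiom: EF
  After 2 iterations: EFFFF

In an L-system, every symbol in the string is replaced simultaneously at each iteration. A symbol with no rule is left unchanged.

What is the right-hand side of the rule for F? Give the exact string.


Trying F => FF:
  Step 0: EF
  Step 1: EFF
  Step 2: EFFFF
Matches the given result.

Answer: FF


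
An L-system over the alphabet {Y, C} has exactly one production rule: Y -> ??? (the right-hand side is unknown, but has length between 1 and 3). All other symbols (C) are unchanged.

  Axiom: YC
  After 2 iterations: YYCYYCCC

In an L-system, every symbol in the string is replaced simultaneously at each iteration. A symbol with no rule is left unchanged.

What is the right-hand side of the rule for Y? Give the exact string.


Answer: YYC

Derivation:
Trying Y -> YYC:
  Step 0: YC
  Step 1: YYCC
  Step 2: YYCYYCCC
Matches the given result.


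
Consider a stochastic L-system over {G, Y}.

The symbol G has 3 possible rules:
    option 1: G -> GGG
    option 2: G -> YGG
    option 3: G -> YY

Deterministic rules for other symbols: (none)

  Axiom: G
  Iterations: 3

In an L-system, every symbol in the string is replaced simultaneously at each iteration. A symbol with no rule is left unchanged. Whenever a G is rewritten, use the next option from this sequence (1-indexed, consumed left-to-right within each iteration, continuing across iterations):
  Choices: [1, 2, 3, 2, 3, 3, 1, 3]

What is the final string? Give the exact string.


Step 0: G
Step 1: GGG  (used choices [1])
Step 2: YGGYYYGG  (used choices [2, 3, 2])
Step 3: YYYYYYYYGGGYY  (used choices [3, 3, 1, 3])

Answer: YYYYYYYYGGGYY


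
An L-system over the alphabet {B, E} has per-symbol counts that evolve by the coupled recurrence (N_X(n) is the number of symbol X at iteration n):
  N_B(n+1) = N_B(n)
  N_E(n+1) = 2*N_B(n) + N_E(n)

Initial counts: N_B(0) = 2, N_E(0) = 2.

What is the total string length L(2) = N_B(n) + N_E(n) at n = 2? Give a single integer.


Step 0: N_B=2, N_E=2, L=4
Step 1: N_B=2, N_E=6, L=8
Step 2: N_B=2, N_E=10, L=12

Answer: 12


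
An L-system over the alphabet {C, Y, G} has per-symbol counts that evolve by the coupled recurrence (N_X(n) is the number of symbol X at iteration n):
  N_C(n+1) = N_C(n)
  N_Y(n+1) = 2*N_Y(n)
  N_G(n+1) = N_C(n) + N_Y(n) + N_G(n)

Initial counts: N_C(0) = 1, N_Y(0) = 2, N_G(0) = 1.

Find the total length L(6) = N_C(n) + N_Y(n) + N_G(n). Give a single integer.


Answer: 262

Derivation:
Step 0: N_C=1, N_Y=2, N_G=1, L=4
Step 1: N_C=1, N_Y=4, N_G=4, L=9
Step 2: N_C=1, N_Y=8, N_G=9, L=18
Step 3: N_C=1, N_Y=16, N_G=18, L=35
Step 4: N_C=1, N_Y=32, N_G=35, L=68
Step 5: N_C=1, N_Y=64, N_G=68, L=133
Step 6: N_C=1, N_Y=128, N_G=133, L=262


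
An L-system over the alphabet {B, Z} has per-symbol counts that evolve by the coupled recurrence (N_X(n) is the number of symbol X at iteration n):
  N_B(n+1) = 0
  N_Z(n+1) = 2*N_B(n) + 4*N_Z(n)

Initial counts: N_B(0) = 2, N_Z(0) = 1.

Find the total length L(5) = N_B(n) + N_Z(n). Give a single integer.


Answer: 2048

Derivation:
Step 0: N_B=2, N_Z=1, L=3
Step 1: N_B=0, N_Z=8, L=8
Step 2: N_B=0, N_Z=32, L=32
Step 3: N_B=0, N_Z=128, L=128
Step 4: N_B=0, N_Z=512, L=512
Step 5: N_B=0, N_Z=2048, L=2048


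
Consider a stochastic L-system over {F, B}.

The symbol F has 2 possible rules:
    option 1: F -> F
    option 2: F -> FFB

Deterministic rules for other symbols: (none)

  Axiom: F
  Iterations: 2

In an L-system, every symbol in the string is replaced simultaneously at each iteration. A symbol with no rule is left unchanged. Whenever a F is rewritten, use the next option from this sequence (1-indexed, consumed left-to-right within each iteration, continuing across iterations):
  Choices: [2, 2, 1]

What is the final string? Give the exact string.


Answer: FFBFB

Derivation:
Step 0: F
Step 1: FFB  (used choices [2])
Step 2: FFBFB  (used choices [2, 1])


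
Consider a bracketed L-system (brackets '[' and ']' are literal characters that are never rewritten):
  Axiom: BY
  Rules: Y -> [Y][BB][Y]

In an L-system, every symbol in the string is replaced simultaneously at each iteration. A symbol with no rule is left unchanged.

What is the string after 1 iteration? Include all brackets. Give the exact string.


Step 0: BY
Step 1: B[Y][BB][Y]

Answer: B[Y][BB][Y]


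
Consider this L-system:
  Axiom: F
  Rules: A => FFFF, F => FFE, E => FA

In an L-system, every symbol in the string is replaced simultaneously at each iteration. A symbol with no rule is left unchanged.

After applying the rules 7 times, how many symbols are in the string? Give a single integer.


Answer: 1515

Derivation:
Step 0: length = 1
Step 1: length = 3
Step 2: length = 8
Step 3: length = 23
Step 4: length = 66
Step 5: length = 187
Step 6: length = 532
Step 7: length = 1515


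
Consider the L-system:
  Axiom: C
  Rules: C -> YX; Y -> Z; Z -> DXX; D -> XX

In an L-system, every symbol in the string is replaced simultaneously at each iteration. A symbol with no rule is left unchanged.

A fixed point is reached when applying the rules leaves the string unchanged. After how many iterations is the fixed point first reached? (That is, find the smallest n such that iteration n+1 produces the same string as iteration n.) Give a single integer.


Step 0: C
Step 1: YX
Step 2: ZX
Step 3: DXXX
Step 4: XXXXX
Step 5: XXXXX  (unchanged — fixed point at step 4)

Answer: 4


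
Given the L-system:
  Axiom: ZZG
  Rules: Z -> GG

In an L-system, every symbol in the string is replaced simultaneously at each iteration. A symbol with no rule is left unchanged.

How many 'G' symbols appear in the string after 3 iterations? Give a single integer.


Answer: 5

Derivation:
Step 0: ZZG  (1 'G')
Step 1: GGGGG  (5 'G')
Step 2: GGGGG  (5 'G')
Step 3: GGGGG  (5 'G')


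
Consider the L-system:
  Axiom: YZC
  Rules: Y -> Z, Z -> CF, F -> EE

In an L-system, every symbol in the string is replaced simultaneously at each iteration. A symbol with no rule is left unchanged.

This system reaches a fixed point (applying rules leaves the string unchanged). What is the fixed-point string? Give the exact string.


Answer: CEECEEC

Derivation:
Step 0: YZC
Step 1: ZCFC
Step 2: CFCEEC
Step 3: CEECEEC
Step 4: CEECEEC  (unchanged — fixed point at step 3)


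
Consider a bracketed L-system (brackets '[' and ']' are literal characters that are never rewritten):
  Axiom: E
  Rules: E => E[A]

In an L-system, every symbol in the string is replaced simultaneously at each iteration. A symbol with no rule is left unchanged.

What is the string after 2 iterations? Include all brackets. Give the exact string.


Answer: E[A][A]

Derivation:
Step 0: E
Step 1: E[A]
Step 2: E[A][A]


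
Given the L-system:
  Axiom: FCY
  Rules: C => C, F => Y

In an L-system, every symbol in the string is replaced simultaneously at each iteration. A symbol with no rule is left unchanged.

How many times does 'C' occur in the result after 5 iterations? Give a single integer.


Step 0: FCY  (1 'C')
Step 1: YCY  (1 'C')
Step 2: YCY  (1 'C')
Step 3: YCY  (1 'C')
Step 4: YCY  (1 'C')
Step 5: YCY  (1 'C')

Answer: 1


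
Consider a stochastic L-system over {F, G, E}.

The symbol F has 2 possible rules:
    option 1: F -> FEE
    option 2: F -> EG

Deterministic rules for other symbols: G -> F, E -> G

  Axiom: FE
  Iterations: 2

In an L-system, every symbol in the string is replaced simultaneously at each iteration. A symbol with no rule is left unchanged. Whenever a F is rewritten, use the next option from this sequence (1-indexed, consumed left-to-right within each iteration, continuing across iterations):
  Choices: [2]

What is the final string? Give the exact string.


Answer: GFF

Derivation:
Step 0: FE
Step 1: EGG  (used choices [2])
Step 2: GFF  (used choices [])


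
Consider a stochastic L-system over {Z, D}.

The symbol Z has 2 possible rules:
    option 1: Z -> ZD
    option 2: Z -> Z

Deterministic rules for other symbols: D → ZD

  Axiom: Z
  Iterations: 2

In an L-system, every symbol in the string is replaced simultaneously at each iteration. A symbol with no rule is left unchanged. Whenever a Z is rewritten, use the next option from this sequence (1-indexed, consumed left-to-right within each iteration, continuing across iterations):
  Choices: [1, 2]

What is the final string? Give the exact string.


Answer: ZZD

Derivation:
Step 0: Z
Step 1: ZD  (used choices [1])
Step 2: ZZD  (used choices [2])


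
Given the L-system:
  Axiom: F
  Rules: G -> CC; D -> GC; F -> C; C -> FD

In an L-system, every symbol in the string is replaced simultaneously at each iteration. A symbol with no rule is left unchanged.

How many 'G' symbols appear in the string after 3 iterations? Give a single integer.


Answer: 1

Derivation:
Step 0: F  (0 'G')
Step 1: C  (0 'G')
Step 2: FD  (0 'G')
Step 3: CGC  (1 'G')


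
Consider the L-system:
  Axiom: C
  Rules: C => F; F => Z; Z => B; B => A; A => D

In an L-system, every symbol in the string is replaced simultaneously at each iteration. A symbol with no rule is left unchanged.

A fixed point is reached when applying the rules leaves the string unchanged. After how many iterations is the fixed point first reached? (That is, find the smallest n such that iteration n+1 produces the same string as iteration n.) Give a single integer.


Answer: 5

Derivation:
Step 0: C
Step 1: F
Step 2: Z
Step 3: B
Step 4: A
Step 5: D
Step 6: D  (unchanged — fixed point at step 5)


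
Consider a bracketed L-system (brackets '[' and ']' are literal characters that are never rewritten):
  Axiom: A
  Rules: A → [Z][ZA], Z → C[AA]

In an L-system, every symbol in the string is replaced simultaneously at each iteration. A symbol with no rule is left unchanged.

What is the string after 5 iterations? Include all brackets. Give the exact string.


Step 0: A
Step 1: [Z][ZA]
Step 2: [C[AA]][C[AA][Z][ZA]]
Step 3: [C[[Z][ZA][Z][ZA]]][C[[Z][ZA][Z][ZA]][C[AA]][C[AA][Z][ZA]]]
Step 4: [C[[C[AA]][C[AA][Z][ZA]][C[AA]][C[AA][Z][ZA]]]][C[[C[AA]][C[AA][Z][ZA]][C[AA]][C[AA][Z][ZA]]][C[[Z][ZA][Z][ZA]]][C[[Z][ZA][Z][ZA]][C[AA]][C[AA][Z][ZA]]]]
Step 5: [C[[C[[Z][ZA][Z][ZA]]][C[[Z][ZA][Z][ZA]][C[AA]][C[AA][Z][ZA]]][C[[Z][ZA][Z][ZA]]][C[[Z][ZA][Z][ZA]][C[AA]][C[AA][Z][ZA]]]]][C[[C[[Z][ZA][Z][ZA]]][C[[Z][ZA][Z][ZA]][C[AA]][C[AA][Z][ZA]]][C[[Z][ZA][Z][ZA]]][C[[Z][ZA][Z][ZA]][C[AA]][C[AA][Z][ZA]]]][C[[C[AA]][C[AA][Z][ZA]][C[AA]][C[AA][Z][ZA]]]][C[[C[AA]][C[AA][Z][ZA]][C[AA]][C[AA][Z][ZA]]][C[[Z][ZA][Z][ZA]]][C[[Z][ZA][Z][ZA]][C[AA]][C[AA][Z][ZA]]]]]

Answer: [C[[C[[Z][ZA][Z][ZA]]][C[[Z][ZA][Z][ZA]][C[AA]][C[AA][Z][ZA]]][C[[Z][ZA][Z][ZA]]][C[[Z][ZA][Z][ZA]][C[AA]][C[AA][Z][ZA]]]]][C[[C[[Z][ZA][Z][ZA]]][C[[Z][ZA][Z][ZA]][C[AA]][C[AA][Z][ZA]]][C[[Z][ZA][Z][ZA]]][C[[Z][ZA][Z][ZA]][C[AA]][C[AA][Z][ZA]]]][C[[C[AA]][C[AA][Z][ZA]][C[AA]][C[AA][Z][ZA]]]][C[[C[AA]][C[AA][Z][ZA]][C[AA]][C[AA][Z][ZA]]][C[[Z][ZA][Z][ZA]]][C[[Z][ZA][Z][ZA]][C[AA]][C[AA][Z][ZA]]]]]


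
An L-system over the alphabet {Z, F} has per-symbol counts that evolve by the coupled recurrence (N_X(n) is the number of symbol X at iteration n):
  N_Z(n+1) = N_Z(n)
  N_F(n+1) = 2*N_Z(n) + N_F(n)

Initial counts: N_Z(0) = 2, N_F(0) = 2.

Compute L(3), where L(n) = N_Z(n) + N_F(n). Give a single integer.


Step 0: N_Z=2, N_F=2, L=4
Step 1: N_Z=2, N_F=6, L=8
Step 2: N_Z=2, N_F=10, L=12
Step 3: N_Z=2, N_F=14, L=16

Answer: 16


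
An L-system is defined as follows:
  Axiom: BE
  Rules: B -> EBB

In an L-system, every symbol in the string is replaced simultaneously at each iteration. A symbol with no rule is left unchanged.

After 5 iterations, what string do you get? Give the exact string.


Step 0: BE
Step 1: EBBE
Step 2: EEBBEBBE
Step 3: EEEBBEBBEEBBEBBE
Step 4: EEEEBBEBBEEBBEBBEEEBBEBBEEBBEBBE
Step 5: EEEEEBBEBBEEBBEBBEEEBBEBBEEBBEBBEEEEBBEBBEEBBEBBEEEBBEBBEEBBEBBE

Answer: EEEEEBBEBBEEBBEBBEEEBBEBBEEBBEBBEEEEBBEBBEEBBEBBEEEBBEBBEEBBEBBE


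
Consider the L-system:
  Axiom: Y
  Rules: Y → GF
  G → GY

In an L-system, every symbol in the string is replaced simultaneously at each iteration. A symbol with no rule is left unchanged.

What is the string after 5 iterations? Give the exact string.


Answer: GYGFGYFGYGFFF

Derivation:
Step 0: Y
Step 1: GF
Step 2: GYF
Step 3: GYGFF
Step 4: GYGFGYFF
Step 5: GYGFGYFGYGFFF


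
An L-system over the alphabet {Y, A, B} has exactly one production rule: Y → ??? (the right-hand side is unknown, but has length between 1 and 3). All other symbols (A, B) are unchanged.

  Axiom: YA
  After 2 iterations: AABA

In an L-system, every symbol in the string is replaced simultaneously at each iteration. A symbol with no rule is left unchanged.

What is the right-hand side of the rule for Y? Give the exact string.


Answer: AAB

Derivation:
Trying Y → AAB:
  Step 0: YA
  Step 1: AABA
  Step 2: AABA
Matches the given result.


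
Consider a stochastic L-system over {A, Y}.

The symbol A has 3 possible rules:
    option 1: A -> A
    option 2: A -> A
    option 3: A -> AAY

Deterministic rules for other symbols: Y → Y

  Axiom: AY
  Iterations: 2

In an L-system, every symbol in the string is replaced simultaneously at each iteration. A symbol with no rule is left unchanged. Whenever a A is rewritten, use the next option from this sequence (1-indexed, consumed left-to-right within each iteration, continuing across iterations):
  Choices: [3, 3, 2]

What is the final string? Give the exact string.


Step 0: AY
Step 1: AAYY  (used choices [3])
Step 2: AAYAYY  (used choices [3, 2])

Answer: AAYAYY


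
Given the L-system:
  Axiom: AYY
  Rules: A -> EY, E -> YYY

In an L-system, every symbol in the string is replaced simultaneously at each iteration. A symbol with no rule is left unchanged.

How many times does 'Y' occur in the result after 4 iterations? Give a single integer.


Step 0: AYY  (2 'Y')
Step 1: EYYY  (3 'Y')
Step 2: YYYYYY  (6 'Y')
Step 3: YYYYYY  (6 'Y')
Step 4: YYYYYY  (6 'Y')

Answer: 6


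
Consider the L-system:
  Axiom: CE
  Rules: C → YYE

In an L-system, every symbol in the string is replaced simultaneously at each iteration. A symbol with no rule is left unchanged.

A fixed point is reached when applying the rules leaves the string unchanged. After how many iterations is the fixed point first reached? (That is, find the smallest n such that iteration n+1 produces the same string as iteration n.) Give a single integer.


Step 0: CE
Step 1: YYEE
Step 2: YYEE  (unchanged — fixed point at step 1)

Answer: 1


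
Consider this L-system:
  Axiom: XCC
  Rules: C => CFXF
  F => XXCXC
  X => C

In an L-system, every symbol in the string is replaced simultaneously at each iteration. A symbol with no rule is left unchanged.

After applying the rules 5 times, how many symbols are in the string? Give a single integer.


Answer: 1010

Derivation:
Step 0: length = 3
Step 1: length = 9
Step 2: length = 34
Step 3: length = 97
Step 4: length = 321
Step 5: length = 1010


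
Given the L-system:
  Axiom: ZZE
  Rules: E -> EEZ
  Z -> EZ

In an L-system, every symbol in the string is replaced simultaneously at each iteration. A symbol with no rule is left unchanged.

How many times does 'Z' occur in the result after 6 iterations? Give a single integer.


Answer: 322

Derivation:
Step 0: ZZE  (2 'Z')
Step 1: EZEZEEZ  (3 'Z')
Step 2: EEZEZEEZEZEEZEEZEZ  (7 'Z')
Step 3: EEZEEZEZEEZEZEEZEEZEZEEZEZEEZEEZEZEEZEEZEZEEZEZ  (18 'Z')
Step 4: EEZEEZEZEEZEEZEZEEZEZEEZEEZEZEEZEZEEZEEZEZEEZEEZEZEEZEZEEZEEZEZEEZEZEEZEEZEZEEZEEZEZEEZEZEEZEEZEZEEZEEZEZEEZEZEEZEEZEZEEZEZ  (47 'Z')
Step 5: EEZEEZEZEEZEEZEZEEZEZEEZEEZEZEEZEEZEZEEZEZEEZEEZEZEEZEZEEZEEZEZEEZEEZEZEEZEZEEZEEZEZEEZEZEEZEEZEZEEZEEZEZEEZEZEEZEEZEZEEZEEZEZEEZEZEEZEEZEZEEZEZEEZEEZEZEEZEEZEZEEZEZEEZEEZEZEEZEZEEZEEZEZEEZEEZEZEEZEZEEZEEZEZEEZEEZEZEEZEZEEZEEZEZEEZEZEEZEEZEZEEZEEZEZEEZEZEEZEEZEZEEZEEZEZEEZEZEEZEEZEZEEZEZEEZEEZEZEEZEEZEZEEZEZEEZEEZEZEEZEZ  (123 'Z')
Step 6: EEZEEZEZEEZEEZEZEEZEZEEZEEZEZEEZEEZEZEEZEZEEZEEZEZEEZEZEEZEEZEZEEZEEZEZEEZEZEEZEEZEZEEZEEZEZEEZEZEEZEEZEZEEZEZEEZEEZEZEEZEEZEZEEZEZEEZEEZEZEEZEZEEZEEZEZEEZEEZEZEEZEZEEZEEZEZEEZEEZEZEEZEZEEZEEZEZEEZEZEEZEEZEZEEZEEZEZEEZEZEEZEEZEZEEZEZEEZEEZEZEEZEEZEZEEZEZEEZEEZEZEEZEEZEZEEZEZEEZEEZEZEEZEZEEZEEZEZEEZEEZEZEEZEZEEZEEZEZEEZEEZEZEEZEZEEZEEZEZEEZEZEEZEEZEZEEZEEZEZEEZEZEEZEEZEZEEZEZEEZEEZEZEEZEEZEZEEZEZEEZEEZEZEEZEEZEZEEZEZEEZEEZEZEEZEZEEZEEZEZEEZEEZEZEEZEZEEZEEZEZEEZEZEEZEEZEZEEZEEZEZEEZEZEEZEEZEZEEZEEZEZEEZEZEEZEEZEZEEZEZEEZEEZEZEEZEEZEZEEZEZEEZEEZEZEEZEEZEZEEZEZEEZEEZEZEEZEZEEZEEZEZEEZEEZEZEEZEZEEZEEZEZEEZEZEEZEEZEZEEZEEZEZEEZEZEEZEEZEZEEZEEZEZEEZEZEEZEEZEZEEZEZEEZEEZEZEEZEEZEZEEZEZEEZEEZEZEEZEEZEZEEZEZEEZEEZEZEEZEZEEZEEZEZEEZEEZEZEEZEZEEZEEZEZEEZEZEEZEEZEZEEZEEZEZEEZEZEEZEEZEZEEZEEZEZEEZEZEEZEEZEZEEZEZEEZEEZEZEEZEEZEZEEZEZEEZEEZEZEEZEZ  (322 'Z')


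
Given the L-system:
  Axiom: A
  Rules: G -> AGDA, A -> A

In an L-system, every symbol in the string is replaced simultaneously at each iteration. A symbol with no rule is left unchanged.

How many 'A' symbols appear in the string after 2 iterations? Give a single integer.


Answer: 1

Derivation:
Step 0: A  (1 'A')
Step 1: A  (1 'A')
Step 2: A  (1 'A')


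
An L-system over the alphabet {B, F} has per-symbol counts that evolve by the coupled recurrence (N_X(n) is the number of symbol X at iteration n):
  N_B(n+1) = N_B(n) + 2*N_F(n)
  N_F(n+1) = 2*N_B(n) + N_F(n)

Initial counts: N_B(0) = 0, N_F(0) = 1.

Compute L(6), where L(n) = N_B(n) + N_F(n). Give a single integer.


Step 0: N_B=0, N_F=1, L=1
Step 1: N_B=2, N_F=1, L=3
Step 2: N_B=4, N_F=5, L=9
Step 3: N_B=14, N_F=13, L=27
Step 4: N_B=40, N_F=41, L=81
Step 5: N_B=122, N_F=121, L=243
Step 6: N_B=364, N_F=365, L=729

Answer: 729


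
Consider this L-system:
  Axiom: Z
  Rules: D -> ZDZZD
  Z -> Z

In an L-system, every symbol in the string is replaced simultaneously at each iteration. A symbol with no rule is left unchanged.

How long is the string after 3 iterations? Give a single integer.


Answer: 1

Derivation:
Step 0: length = 1
Step 1: length = 1
Step 2: length = 1
Step 3: length = 1


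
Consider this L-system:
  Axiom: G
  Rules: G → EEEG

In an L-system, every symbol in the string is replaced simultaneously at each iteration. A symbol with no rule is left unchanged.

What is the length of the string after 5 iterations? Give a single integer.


Step 0: length = 1
Step 1: length = 4
Step 2: length = 7
Step 3: length = 10
Step 4: length = 13
Step 5: length = 16

Answer: 16


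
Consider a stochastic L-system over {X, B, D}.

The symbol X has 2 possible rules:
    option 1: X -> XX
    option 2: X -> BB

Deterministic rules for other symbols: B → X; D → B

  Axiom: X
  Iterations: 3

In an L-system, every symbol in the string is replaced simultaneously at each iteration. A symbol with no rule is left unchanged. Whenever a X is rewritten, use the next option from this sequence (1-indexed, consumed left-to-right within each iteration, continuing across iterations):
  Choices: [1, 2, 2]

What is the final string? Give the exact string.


Answer: XXXX

Derivation:
Step 0: X
Step 1: XX  (used choices [1])
Step 2: BBBB  (used choices [2, 2])
Step 3: XXXX  (used choices [])


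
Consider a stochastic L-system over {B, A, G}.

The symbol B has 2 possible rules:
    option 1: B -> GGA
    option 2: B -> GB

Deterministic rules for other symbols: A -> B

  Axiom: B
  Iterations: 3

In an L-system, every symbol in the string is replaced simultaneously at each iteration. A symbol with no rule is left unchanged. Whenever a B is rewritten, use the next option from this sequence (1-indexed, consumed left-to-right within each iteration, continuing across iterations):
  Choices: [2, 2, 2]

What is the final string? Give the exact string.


Answer: GGGB

Derivation:
Step 0: B
Step 1: GB  (used choices [2])
Step 2: GGB  (used choices [2])
Step 3: GGGB  (used choices [2])


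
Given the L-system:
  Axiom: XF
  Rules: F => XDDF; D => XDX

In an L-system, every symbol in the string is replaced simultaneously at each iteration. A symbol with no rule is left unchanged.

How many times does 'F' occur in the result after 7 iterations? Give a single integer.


Answer: 1

Derivation:
Step 0: XF  (1 'F')
Step 1: XXDDF  (1 'F')
Step 2: XXXDXXDXXDDF  (1 'F')
Step 3: XXXXDXXXXDXXXXDXXDXXDDF  (1 'F')
Step 4: XXXXXDXXXXXXDXXXXXXDXXXXDXXXXDXXDXXDDF  (1 'F')
Step 5: XXXXXXDXXXXXXXXDXXXXXXXXDXXXXXXDXXXXXXDXXXXDXXXXDXXDXXDDF  (1 'F')
Step 6: XXXXXXXDXXXXXXXXXXDXXXXXXXXXXDXXXXXXXXDXXXXXXXXDXXXXXXDXXXXXXDXXXXDXXXXDXXDXXDDF  (1 'F')
Step 7: XXXXXXXXDXXXXXXXXXXXXDXXXXXXXXXXXXDXXXXXXXXXXDXXXXXXXXXXDXXXXXXXXDXXXXXXXXDXXXXXXDXXXXXXDXXXXDXXXXDXXDXXDDF  (1 'F')


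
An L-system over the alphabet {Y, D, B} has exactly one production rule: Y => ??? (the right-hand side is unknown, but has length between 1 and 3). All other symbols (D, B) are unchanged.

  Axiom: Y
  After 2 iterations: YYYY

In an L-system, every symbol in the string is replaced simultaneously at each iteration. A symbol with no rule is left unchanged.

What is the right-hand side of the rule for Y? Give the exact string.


Answer: YY

Derivation:
Trying Y => YY:
  Step 0: Y
  Step 1: YY
  Step 2: YYYY
Matches the given result.


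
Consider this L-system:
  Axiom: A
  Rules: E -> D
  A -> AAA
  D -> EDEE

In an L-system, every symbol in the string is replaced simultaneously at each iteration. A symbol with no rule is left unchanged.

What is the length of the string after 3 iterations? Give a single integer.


Answer: 27

Derivation:
Step 0: length = 1
Step 1: length = 3
Step 2: length = 9
Step 3: length = 27


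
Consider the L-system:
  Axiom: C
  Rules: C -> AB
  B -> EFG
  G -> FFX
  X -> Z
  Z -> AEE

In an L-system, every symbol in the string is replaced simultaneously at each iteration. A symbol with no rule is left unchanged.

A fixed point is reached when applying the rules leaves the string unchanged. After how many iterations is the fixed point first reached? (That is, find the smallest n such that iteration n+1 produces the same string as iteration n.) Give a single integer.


Step 0: C
Step 1: AB
Step 2: AEFG
Step 3: AEFFFX
Step 4: AEFFFZ
Step 5: AEFFFAEE
Step 6: AEFFFAEE  (unchanged — fixed point at step 5)

Answer: 5


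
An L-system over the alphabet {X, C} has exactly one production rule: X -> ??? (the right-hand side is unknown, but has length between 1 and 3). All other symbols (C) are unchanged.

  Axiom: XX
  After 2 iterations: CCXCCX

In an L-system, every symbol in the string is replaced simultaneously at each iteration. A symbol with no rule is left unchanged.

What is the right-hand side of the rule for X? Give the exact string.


Trying X -> CX:
  Step 0: XX
  Step 1: CXCX
  Step 2: CCXCCX
Matches the given result.

Answer: CX


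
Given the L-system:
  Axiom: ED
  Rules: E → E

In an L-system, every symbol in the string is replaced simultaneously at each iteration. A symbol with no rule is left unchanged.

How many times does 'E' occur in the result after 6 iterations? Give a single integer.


Step 0: ED  (1 'E')
Step 1: ED  (1 'E')
Step 2: ED  (1 'E')
Step 3: ED  (1 'E')
Step 4: ED  (1 'E')
Step 5: ED  (1 'E')
Step 6: ED  (1 'E')

Answer: 1


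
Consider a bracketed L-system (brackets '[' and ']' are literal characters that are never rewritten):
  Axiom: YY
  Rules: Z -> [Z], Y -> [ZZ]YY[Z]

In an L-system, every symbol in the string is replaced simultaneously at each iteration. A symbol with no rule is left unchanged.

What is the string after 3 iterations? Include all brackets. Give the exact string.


Step 0: YY
Step 1: [ZZ]YY[Z][ZZ]YY[Z]
Step 2: [[Z][Z]][ZZ]YY[Z][ZZ]YY[Z][[Z]][[Z][Z]][ZZ]YY[Z][ZZ]YY[Z][[Z]]
Step 3: [[[Z]][[Z]]][[Z][Z]][ZZ]YY[Z][ZZ]YY[Z][[Z]][[Z][Z]][ZZ]YY[Z][ZZ]YY[Z][[Z]][[[Z]]][[[Z]][[Z]]][[Z][Z]][ZZ]YY[Z][ZZ]YY[Z][[Z]][[Z][Z]][ZZ]YY[Z][ZZ]YY[Z][[Z]][[[Z]]]

Answer: [[[Z]][[Z]]][[Z][Z]][ZZ]YY[Z][ZZ]YY[Z][[Z]][[Z][Z]][ZZ]YY[Z][ZZ]YY[Z][[Z]][[[Z]]][[[Z]][[Z]]][[Z][Z]][ZZ]YY[Z][ZZ]YY[Z][[Z]][[Z][Z]][ZZ]YY[Z][ZZ]YY[Z][[Z]][[[Z]]]


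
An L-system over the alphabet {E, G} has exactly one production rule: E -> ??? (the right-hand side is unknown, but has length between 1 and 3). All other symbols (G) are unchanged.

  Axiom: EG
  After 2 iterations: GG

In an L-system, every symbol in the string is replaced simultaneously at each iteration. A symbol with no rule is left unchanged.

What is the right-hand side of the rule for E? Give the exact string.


Answer: G

Derivation:
Trying E -> G:
  Step 0: EG
  Step 1: GG
  Step 2: GG
Matches the given result.


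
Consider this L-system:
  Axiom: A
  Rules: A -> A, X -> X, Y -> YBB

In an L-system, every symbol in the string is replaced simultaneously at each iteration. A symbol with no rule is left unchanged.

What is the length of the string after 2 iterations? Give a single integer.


Step 0: length = 1
Step 1: length = 1
Step 2: length = 1

Answer: 1


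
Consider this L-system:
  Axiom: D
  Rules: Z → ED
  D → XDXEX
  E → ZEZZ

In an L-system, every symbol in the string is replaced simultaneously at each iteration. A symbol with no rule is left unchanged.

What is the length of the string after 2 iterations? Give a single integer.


Answer: 12

Derivation:
Step 0: length = 1
Step 1: length = 5
Step 2: length = 12


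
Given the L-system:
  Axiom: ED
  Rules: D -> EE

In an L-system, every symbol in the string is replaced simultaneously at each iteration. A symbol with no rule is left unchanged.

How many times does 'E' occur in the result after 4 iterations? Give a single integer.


Step 0: ED  (1 'E')
Step 1: EEE  (3 'E')
Step 2: EEE  (3 'E')
Step 3: EEE  (3 'E')
Step 4: EEE  (3 'E')

Answer: 3


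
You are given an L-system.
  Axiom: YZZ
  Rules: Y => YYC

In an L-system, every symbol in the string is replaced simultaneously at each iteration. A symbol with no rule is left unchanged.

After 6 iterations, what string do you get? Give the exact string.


Answer: YYCYYCCYYCYYCCCYYCYYCCYYCYYCCCCYYCYYCCYYCYYCCCYYCYYCCYYCYYCCCCCYYCYYCCYYCYYCCCYYCYYCCYYCYYCCCCYYCYYCCYYCYYCCCYYCYYCCYYCYYCCCCCCZZ

Derivation:
Step 0: YZZ
Step 1: YYCZZ
Step 2: YYCYYCCZZ
Step 3: YYCYYCCYYCYYCCCZZ
Step 4: YYCYYCCYYCYYCCCYYCYYCCYYCYYCCCCZZ
Step 5: YYCYYCCYYCYYCCCYYCYYCCYYCYYCCCCYYCYYCCYYCYYCCCYYCYYCCYYCYYCCCCCZZ
Step 6: YYCYYCCYYCYYCCCYYCYYCCYYCYYCCCCYYCYYCCYYCYYCCCYYCYYCCYYCYYCCCCCYYCYYCCYYCYYCCCYYCYYCCYYCYYCCCCYYCYYCCYYCYYCCCYYCYYCCYYCYYCCCCCCZZ


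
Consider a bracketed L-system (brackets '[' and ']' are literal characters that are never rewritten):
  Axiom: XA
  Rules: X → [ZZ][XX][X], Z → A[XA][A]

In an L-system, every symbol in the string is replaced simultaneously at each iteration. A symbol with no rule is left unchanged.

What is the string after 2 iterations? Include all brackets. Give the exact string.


Step 0: XA
Step 1: [ZZ][XX][X]A
Step 2: [A[XA][A]A[XA][A]][[ZZ][XX][X][ZZ][XX][X]][[ZZ][XX][X]]A

Answer: [A[XA][A]A[XA][A]][[ZZ][XX][X][ZZ][XX][X]][[ZZ][XX][X]]A


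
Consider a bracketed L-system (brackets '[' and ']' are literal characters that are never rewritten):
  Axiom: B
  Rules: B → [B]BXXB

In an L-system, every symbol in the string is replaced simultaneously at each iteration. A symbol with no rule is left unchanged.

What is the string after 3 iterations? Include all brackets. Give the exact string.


Step 0: B
Step 1: [B]BXXB
Step 2: [[B]BXXB][B]BXXBXX[B]BXXB
Step 3: [[[B]BXXB][B]BXXBXX[B]BXXB][[B]BXXB][B]BXXBXX[B]BXXBXX[[B]BXXB][B]BXXBXX[B]BXXB

Answer: [[[B]BXXB][B]BXXBXX[B]BXXB][[B]BXXB][B]BXXBXX[B]BXXBXX[[B]BXXB][B]BXXBXX[B]BXXB


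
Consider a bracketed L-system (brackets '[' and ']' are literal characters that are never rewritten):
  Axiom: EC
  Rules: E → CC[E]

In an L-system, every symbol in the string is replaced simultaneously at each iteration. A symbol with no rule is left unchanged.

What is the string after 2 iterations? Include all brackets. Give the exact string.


Answer: CC[CC[E]]C

Derivation:
Step 0: EC
Step 1: CC[E]C
Step 2: CC[CC[E]]C


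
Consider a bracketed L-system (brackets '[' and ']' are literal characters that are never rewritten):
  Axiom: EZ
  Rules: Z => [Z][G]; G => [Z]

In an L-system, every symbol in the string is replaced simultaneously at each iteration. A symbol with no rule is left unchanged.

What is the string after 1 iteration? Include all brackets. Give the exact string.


Step 0: EZ
Step 1: E[Z][G]

Answer: E[Z][G]


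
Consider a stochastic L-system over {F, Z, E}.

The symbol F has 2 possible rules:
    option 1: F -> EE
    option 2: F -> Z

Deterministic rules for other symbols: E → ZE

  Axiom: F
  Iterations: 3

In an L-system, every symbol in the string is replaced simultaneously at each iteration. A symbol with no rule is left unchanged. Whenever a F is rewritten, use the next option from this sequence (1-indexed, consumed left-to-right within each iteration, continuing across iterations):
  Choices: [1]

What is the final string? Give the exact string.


Step 0: F
Step 1: EE  (used choices [1])
Step 2: ZEZE  (used choices [])
Step 3: ZZEZZE  (used choices [])

Answer: ZZEZZE
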